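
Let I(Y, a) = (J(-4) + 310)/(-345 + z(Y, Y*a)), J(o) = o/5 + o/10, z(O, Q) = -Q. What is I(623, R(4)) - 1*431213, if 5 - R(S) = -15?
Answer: -27608413869/64025 ≈ -4.3121e+5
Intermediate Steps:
J(o) = 3*o/10 (J(o) = o*(1/5) + o*(1/10) = o/5 + o/10 = 3*o/10)
R(S) = 20 (R(S) = 5 - 1*(-15) = 5 + 15 = 20)
I(Y, a) = 1544/(5*(-345 - Y*a)) (I(Y, a) = ((3/10)*(-4) + 310)/(-345 - Y*a) = (-6/5 + 310)/(-345 - Y*a) = 1544/(5*(-345 - Y*a)))
I(623, R(4)) - 1*431213 = -1544/(1725 + 5*623*20) - 1*431213 = -1544/(1725 + 62300) - 431213 = -1544/64025 - 431213 = -27608413869/64025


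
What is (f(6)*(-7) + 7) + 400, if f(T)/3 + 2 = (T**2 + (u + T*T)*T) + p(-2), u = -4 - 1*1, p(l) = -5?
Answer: -4108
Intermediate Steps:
u = -5 (u = -4 - 1 = -5)
f(T) = -21 + 3*T**2 + 3*T*(-5 + T**2) (f(T) = -6 + 3*((T**2 + (-5 + T*T)*T) - 5) = -6 + 3*((T**2 + (-5 + T**2)*T) - 5) = -6 + 3*((T**2 + T*(-5 + T**2)) - 5) = -6 + 3*(-5 + T**2 + T*(-5 + T**2)) = -6 + (-15 + 3*T**2 + 3*T*(-5 + T**2)) = -21 + 3*T**2 + 3*T*(-5 + T**2))
(f(6)*(-7) + 7) + 400 = ((-21 - 15*6 + 3*6**2 + 3*6**3)*(-7) + 7) + 400 = ((-21 - 90 + 3*36 + 3*216)*(-7) + 7) + 400 = ((-21 - 90 + 108 + 648)*(-7) + 7) + 400 = (645*(-7) + 7) + 400 = (-4515 + 7) + 400 = -4508 + 400 = -4108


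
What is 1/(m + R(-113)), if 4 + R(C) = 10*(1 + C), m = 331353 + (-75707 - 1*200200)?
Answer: 1/54322 ≈ 1.8409e-5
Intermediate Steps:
m = 55446 (m = 331353 + (-75707 - 200200) = 331353 - 275907 = 55446)
R(C) = 6 + 10*C (R(C) = -4 + 10*(1 + C) = -4 + (10 + 10*C) = 6 + 10*C)
1/(m + R(-113)) = 1/(55446 + (6 + 10*(-113))) = 1/(55446 + (6 - 1130)) = 1/(55446 - 1124) = 1/54322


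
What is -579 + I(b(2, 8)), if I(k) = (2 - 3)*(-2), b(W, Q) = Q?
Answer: -577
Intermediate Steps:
I(k) = 2 (I(k) = -1*(-2) = 2)
-579 + I(b(2, 8)) = -579 + 2 = -577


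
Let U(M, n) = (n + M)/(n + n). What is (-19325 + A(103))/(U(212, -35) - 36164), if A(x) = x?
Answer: 1345540/2531657 ≈ 0.53149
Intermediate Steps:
U(M, n) = (M + n)/(2*n) (U(M, n) = (M + n)/((2*n)) = (M + n)*(1/(2*n)) = (M + n)/(2*n))
(-19325 + A(103))/(U(212, -35) - 36164) = (-19325 + 103)/((1/2)*(212 - 35)/(-35) - 36164) = -19222/((1/2)*(-1/35)*177 - 36164) = -19222/(-177/70 - 36164) = -19222/(-2531657/70) = -19222*(-70/2531657) = 1345540/2531657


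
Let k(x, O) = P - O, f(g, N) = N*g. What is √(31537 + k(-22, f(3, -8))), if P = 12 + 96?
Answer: √31669 ≈ 177.96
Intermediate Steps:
P = 108
k(x, O) = 108 - O
√(31537 + k(-22, f(3, -8))) = √(31537 + (108 - (-8)*3)) = √(31537 + (108 - 1*(-24))) = √(31537 + (108 + 24)) = √(31537 + 132) = √31669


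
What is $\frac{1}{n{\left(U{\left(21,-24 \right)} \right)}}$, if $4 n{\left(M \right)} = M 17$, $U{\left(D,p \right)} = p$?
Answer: $- \frac{1}{102} \approx -0.0098039$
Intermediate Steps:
$n{\left(M \right)} = \frac{17 M}{4}$ ($n{\left(M \right)} = \frac{M 17}{4} = \frac{17 M}{4}$)
$\frac{1}{n{\left(U{\left(21,-24 \right)} \right)}} = \frac{1}{\frac{17}{4} \left(-24\right)} = \frac{1}{-102} = - \frac{1}{102}$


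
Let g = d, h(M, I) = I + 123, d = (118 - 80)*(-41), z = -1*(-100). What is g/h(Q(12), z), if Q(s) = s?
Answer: -1558/223 ≈ -6.9865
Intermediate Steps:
z = 100
d = -1558 (d = 38*(-41) = -1558)
h(M, I) = 123 + I
g = -1558
g/h(Q(12), z) = -1558/(123 + 100) = -1558/223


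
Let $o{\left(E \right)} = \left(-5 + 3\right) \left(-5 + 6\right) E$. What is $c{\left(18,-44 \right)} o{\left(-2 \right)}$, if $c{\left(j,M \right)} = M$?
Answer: $-176$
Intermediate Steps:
$o{\left(E \right)} = - 2 E$ ($o{\left(E \right)} = - 2 \cdot 1 E = - 2 E$)
$c{\left(18,-44 \right)} o{\left(-2 \right)} = - 44 \left(\left(-2\right) \left(-2\right)\right) = \left(-44\right) 4 = -176$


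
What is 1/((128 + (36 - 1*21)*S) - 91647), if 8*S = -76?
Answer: -2/183323 ≈ -1.0910e-5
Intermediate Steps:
S = -19/2 (S = (⅛)*(-76) = -19/2 ≈ -9.5000)
1/((128 + (36 - 1*21)*S) - 91647) = 1/((128 + (36 - 1*21)*(-19/2)) - 91647) = 1/((128 + (36 - 21)*(-19/2)) - 91647) = 1/((128 + 15*(-19/2)) - 91647) = 1/((128 - 285/2) - 91647) = 1/(-29/2 - 91647) = 1/(-183323/2) = -2/183323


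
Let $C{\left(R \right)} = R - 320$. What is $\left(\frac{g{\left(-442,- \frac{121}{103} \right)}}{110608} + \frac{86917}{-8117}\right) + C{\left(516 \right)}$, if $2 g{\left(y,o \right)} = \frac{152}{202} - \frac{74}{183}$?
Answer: $\frac{3074759658283349}{16594132328688} \approx 185.29$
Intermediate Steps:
$g{\left(y,o \right)} = \frac{3217}{18483}$ ($g{\left(y,o \right)} = \frac{\frac{152}{202} - \frac{74}{183}}{2} = \frac{152 \cdot \frac{1}{202} - \frac{74}{183}}{2} = \frac{\frac{76}{101} - \frac{74}{183}}{2} = \frac{1}{2} \cdot \frac{6434}{18483} = \frac{3217}{18483}$)
$C{\left(R \right)} = -320 + R$
$\left(\frac{g{\left(-442,- \frac{121}{103} \right)}}{110608} + \frac{86917}{-8117}\right) + C{\left(516 \right)} = \left(\frac{3217}{18483 \cdot 110608} + \frac{86917}{-8117}\right) + \left(-320 + 516\right) = \left(\frac{3217}{18483} \cdot \frac{1}{110608} + 86917 \left(- \frac{1}{8117}\right)\right) + 196 = \left(\frac{3217}{2044367664} - \frac{86917}{8117}\right) + 196 = - \frac{177690278139499}{16594132328688} + 196 = \frac{3074759658283349}{16594132328688}$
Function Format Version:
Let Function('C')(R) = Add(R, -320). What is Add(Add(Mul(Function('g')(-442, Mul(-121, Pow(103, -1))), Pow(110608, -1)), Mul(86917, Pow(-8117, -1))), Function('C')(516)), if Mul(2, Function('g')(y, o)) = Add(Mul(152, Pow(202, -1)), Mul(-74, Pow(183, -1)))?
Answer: Rational(3074759658283349, 16594132328688) ≈ 185.29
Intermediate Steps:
Function('g')(y, o) = Rational(3217, 18483) (Function('g')(y, o) = Mul(Rational(1, 2), Add(Mul(152, Pow(202, -1)), Mul(-74, Pow(183, -1)))) = Mul(Rational(1, 2), Add(Mul(152, Rational(1, 202)), Mul(-74, Rational(1, 183)))) = Mul(Rational(1, 2), Add(Rational(76, 101), Rational(-74, 183))) = Mul(Rational(1, 2), Rational(6434, 18483)) = Rational(3217, 18483))
Function('C')(R) = Add(-320, R)
Add(Add(Mul(Function('g')(-442, Mul(-121, Pow(103, -1))), Pow(110608, -1)), Mul(86917, Pow(-8117, -1))), Function('C')(516)) = Add(Add(Mul(Rational(3217, 18483), Pow(110608, -1)), Mul(86917, Pow(-8117, -1))), Add(-320, 516)) = Add(Add(Mul(Rational(3217, 18483), Rational(1, 110608)), Mul(86917, Rational(-1, 8117))), 196) = Add(Add(Rational(3217, 2044367664), Rational(-86917, 8117)), 196) = Add(Rational(-177690278139499, 16594132328688), 196) = Rational(3074759658283349, 16594132328688)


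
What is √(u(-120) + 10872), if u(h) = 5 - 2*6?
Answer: √10865 ≈ 104.24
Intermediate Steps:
u(h) = -7 (u(h) = 5 - 12 = -7)
√(u(-120) + 10872) = √(-7 + 10872) = √10865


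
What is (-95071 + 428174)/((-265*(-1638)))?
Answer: 333103/434070 ≈ 0.76740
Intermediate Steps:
(-95071 + 428174)/((-265*(-1638))) = 333103/434070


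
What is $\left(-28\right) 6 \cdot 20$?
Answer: $-3360$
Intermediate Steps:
$\left(-28\right) 6 \cdot 20 = \left(-168\right) 20 = -3360$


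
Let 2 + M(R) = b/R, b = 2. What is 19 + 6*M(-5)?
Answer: 23/5 ≈ 4.6000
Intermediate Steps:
M(R) = -2 + 2/R
19 + 6*M(-5) = 19 + 6*(-2 + 2/(-5)) = 19 + 6*(-2 + 2*(-⅕)) = 19 + 6*(-2 - ⅖) = 19 + 6*(-12/5) = 19 - 72/5 = 23/5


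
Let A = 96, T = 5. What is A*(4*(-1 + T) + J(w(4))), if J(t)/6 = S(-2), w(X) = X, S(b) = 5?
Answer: 4416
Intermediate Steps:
J(t) = 30 (J(t) = 6*5 = 30)
A*(4*(-1 + T) + J(w(4))) = 96*(4*(-1 + 5) + 30) = 96*(4*4 + 30) = 96*(16 + 30) = 96*46 = 4416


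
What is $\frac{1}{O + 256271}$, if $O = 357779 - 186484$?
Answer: $\frac{1}{427566} \approx 2.3388 \cdot 10^{-6}$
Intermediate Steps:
$O = 171295$
$\frac{1}{O + 256271} = \frac{1}{171295 + 256271} = \frac{1}{427566}$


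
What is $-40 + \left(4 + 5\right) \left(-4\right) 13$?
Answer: $-508$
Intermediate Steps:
$-40 + \left(4 + 5\right) \left(-4\right) 13 = -40 + 9 \left(-4\right) 13 = -40 - 468 = -508$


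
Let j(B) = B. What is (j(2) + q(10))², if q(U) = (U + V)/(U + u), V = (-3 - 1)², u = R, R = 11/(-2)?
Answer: 4900/81 ≈ 60.494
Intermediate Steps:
R = -11/2 (R = 11*(-½) = -11/2 ≈ -5.5000)
u = -11/2 ≈ -5.5000
V = 16 (V = (-4)² = 16)
q(U) = (16 + U)/(-11/2 + U) (q(U) = (U + 16)/(U - 11/2) = (16 + U)/(-11/2 + U))
(j(2) + q(10))² = (2 + 2*(16 + 10)/(-11 + 2*10))² = (2 + 2*26/(-11 + 20))² = (2 + 2*26/9)² = (2 + 2*(⅑)*26)² = (2 + 52/9)² = (70/9)² = 4900/81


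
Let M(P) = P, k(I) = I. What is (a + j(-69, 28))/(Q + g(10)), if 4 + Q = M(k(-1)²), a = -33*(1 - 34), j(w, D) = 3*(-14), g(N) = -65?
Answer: -1047/68 ≈ -15.397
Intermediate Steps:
j(w, D) = -42
a = 1089 (a = -33*(-33) = 1089)
Q = -3 (Q = -4 + (-1)² = -4 + 1 = -3)
(a + j(-69, 28))/(Q + g(10)) = (1089 - 42)/(-3 - 65) = 1047/(-68) = 1047*(-1/68) = -1047/68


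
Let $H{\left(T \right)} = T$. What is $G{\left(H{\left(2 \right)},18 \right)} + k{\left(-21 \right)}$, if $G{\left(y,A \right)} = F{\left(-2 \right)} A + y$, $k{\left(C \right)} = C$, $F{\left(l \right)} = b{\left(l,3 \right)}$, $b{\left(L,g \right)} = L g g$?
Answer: $-343$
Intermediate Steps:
$b{\left(L,g \right)} = L g^{2}$
$F{\left(l \right)} = 9 l$ ($F{\left(l \right)} = l 3^{2} = l 9 = 9 l$)
$G{\left(y,A \right)} = y - 18 A$ ($G{\left(y,A \right)} = 9 \left(-2\right) A + y = - 18 A + y = y - 18 A$)
$G{\left(H{\left(2 \right)},18 \right)} + k{\left(-21 \right)} = \left(2 - 324\right) - 21 = -322 - 21 = -343$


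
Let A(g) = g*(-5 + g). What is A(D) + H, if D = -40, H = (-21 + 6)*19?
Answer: 1515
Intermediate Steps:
H = -285 (H = -15*19 = -285)
A(D) + H = -40*(-5 - 40) - 285 = -40*(-45) - 285 = 1800 - 285 = 1515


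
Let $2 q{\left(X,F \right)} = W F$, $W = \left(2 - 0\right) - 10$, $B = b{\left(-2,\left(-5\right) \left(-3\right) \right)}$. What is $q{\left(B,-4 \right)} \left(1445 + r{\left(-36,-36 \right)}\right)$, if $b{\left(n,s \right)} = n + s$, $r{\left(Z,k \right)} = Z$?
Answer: $22544$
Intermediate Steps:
$B = 13$ ($B = -2 - -15 = -2 + 15 = 13$)
$W = -8$ ($W = \left(2 + 0\right) - 10 = 2 - 10 = -8$)
$q{\left(X,F \right)} = - 4 F$ ($q{\left(X,F \right)} = \frac{\left(-8\right) F}{2} = - 4 F$)
$q{\left(B,-4 \right)} \left(1445 + r{\left(-36,-36 \right)}\right) = \left(-4\right) \left(-4\right) \left(1445 - 36\right) = 16 \cdot 1409 = 22544$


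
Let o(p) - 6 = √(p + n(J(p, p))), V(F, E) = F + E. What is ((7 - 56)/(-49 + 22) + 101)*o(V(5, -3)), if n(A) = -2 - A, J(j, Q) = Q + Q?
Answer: 5552/9 + 5552*I/27 ≈ 616.89 + 205.63*I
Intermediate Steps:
J(j, Q) = 2*Q
V(F, E) = E + F
o(p) = 6 + √(-2 - p) (o(p) = 6 + √(p + (-2 - 2*p)) = 6 + √(-2 - p))
((7 - 56)/(-49 + 22) + 101)*o(V(5, -3)) = ((7 - 56)/(-49 + 22) + 101)*(6 + √(-2 - (-3 + 5))) = (-49/(-27) + 101)*(6 + √(-2 - 1*2)) = (-49*(-1/27) + 101)*(6 + √(-2 - 2)) = (49/27 + 101)*(6 + √(-4)) = 2776*(6 + 2*I)/27 = 5552/9 + 5552*I/27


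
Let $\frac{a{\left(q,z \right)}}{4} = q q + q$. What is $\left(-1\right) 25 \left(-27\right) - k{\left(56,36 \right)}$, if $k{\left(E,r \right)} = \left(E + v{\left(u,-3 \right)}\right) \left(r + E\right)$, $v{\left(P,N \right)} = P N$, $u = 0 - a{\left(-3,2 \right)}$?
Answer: $-11101$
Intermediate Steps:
$a{\left(q,z \right)} = 4 q + 4 q^{2}$ ($a{\left(q,z \right)} = 4 \left(q q + q\right) = 4 \left(q^{2} + q\right) = 4 \left(q + q^{2}\right) = 4 q + 4 q^{2}$)
$u = -24$ ($u = 0 - 4 \left(-3\right) \left(1 - 3\right) = 0 - 4 \left(-3\right) \left(-2\right) = 0 - 24 = -24$)
$v{\left(P,N \right)} = N P$
$k{\left(E,r \right)} = \left(72 + E\right) \left(E + r\right)$ ($k{\left(E,r \right)} = \left(E - -72\right) \left(r + E\right) = \left(E + 72\right) \left(E + r\right) = \left(72 + E\right) \left(E + r\right)$)
$\left(-1\right) 25 \left(-27\right) - k{\left(56,36 \right)} = \left(-1\right) 25 \left(-27\right) - \left(56^{2} + 72 \cdot 56 + 72 \cdot 36 + 56 \cdot 36\right) = \left(-25\right) \left(-27\right) - \left(3136 + 4032 + 2592 + 2016\right) = 675 - 11776 = -11101$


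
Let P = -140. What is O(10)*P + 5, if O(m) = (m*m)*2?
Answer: -27995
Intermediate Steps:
O(m) = 2*m² (O(m) = m²*2 = 2*m²)
O(10)*P + 5 = (2*10²)*(-140) + 5 = (2*100)*(-140) + 5 = 200*(-140) + 5 = -28000 + 5 = -27995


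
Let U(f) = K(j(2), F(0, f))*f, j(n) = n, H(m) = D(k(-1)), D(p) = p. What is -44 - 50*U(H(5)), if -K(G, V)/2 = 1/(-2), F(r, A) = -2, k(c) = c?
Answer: 6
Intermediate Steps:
H(m) = -1
K(G, V) = 1 (K(G, V) = -2/(-2) = -2*(-½) = 1)
U(f) = f (U(f) = 1*f = f)
-44 - 50*U(H(5)) = -44 - 50*(-1) = -44 + 50 = 6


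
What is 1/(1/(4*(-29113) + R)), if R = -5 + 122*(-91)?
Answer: -127559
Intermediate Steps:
R = -11107 (R = -5 - 11102 = -11107)
1/(1/(4*(-29113) + R)) = 1/(1/(4*(-29113) - 11107)) = 1/(1/(-116452 - 11107)) = 1/(1/(-127559)) = 1/(-1/127559) = -127559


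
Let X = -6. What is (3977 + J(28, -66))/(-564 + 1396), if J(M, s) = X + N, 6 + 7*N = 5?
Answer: 6949/1456 ≈ 4.7727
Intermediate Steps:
N = -⅐ (N = -6/7 + (⅐)*5 = -6/7 + 5/7 = -⅐ ≈ -0.14286)
J(M, s) = -43/7 (J(M, s) = -6 - ⅐ = -43/7)
(3977 + J(28, -66))/(-564 + 1396) = (3977 - 43/7)/(-564 + 1396) = (27796/7)/832 = (27796/7)*(1/832) = 6949/1456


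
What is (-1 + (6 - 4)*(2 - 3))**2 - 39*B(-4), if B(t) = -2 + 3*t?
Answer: 555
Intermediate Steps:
(-1 + (6 - 4)*(2 - 3))**2 - 39*B(-4) = (-1 + (6 - 4)*(2 - 3))**2 - 39*(-2 + 3*(-4)) = (-1 + 2*(-1))**2 - 39*(-2 - 12) = (-1 - 2)**2 - 39*(-14) = (-3)**2 + 546 = 9 + 546 = 555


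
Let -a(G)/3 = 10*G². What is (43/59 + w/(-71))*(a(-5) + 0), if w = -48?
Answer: -4413750/4189 ≈ -1053.7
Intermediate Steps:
a(G) = -30*G²
(43/59 + w/(-71))*(a(-5) + 0) = (43/59 - 48/(-71))*(-30*(-5)² + 0) = (43*(1/59) - 48*(-1/71))*(-30*25 + 0) = (43/59 + 48/71)*(-750 + 0) = (5885/4189)*(-750) = -4413750/4189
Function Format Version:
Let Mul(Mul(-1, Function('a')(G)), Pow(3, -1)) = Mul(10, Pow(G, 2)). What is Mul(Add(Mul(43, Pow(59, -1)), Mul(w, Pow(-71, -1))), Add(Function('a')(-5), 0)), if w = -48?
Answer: Rational(-4413750, 4189) ≈ -1053.7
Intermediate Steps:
Function('a')(G) = Mul(-30, Pow(G, 2)) (Function('a')(G) = Mul(-3, Mul(10, Pow(G, 2))) = Mul(-30, Pow(G, 2)))
Mul(Add(Mul(43, Pow(59, -1)), Mul(w, Pow(-71, -1))), Add(Function('a')(-5), 0)) = Mul(Add(Mul(43, Pow(59, -1)), Mul(-48, Pow(-71, -1))), Add(Mul(-30, Pow(-5, 2)), 0)) = Mul(Add(Mul(43, Rational(1, 59)), Mul(-48, Rational(-1, 71))), Add(Mul(-30, 25), 0)) = Mul(Add(Rational(43, 59), Rational(48, 71)), Add(-750, 0)) = Mul(Rational(5885, 4189), -750) = Rational(-4413750, 4189)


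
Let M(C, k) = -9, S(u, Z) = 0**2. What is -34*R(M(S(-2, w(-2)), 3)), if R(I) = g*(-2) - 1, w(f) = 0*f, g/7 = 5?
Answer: 2414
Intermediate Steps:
g = 35 (g = 7*5 = 35)
w(f) = 0
S(u, Z) = 0
R(I) = -71 (R(I) = 35*(-2) - 1 = -70 - 1 = -71)
-34*R(M(S(-2, w(-2)), 3)) = -34*(-71) = 2414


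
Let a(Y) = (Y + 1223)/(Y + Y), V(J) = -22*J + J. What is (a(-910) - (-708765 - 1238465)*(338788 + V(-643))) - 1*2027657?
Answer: 1248501028816547/1820 ≈ 6.8599e+11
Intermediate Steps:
V(J) = -21*J
a(Y) = (1223 + Y)/(2*Y) (a(Y) = (1223 + Y)/((2*Y)) = (1223 + Y)*(1/(2*Y)) = (1223 + Y)/(2*Y))
(a(-910) - (-708765 - 1238465)*(338788 + V(-643))) - 1*2027657 = ((½)*(1223 - 910)/(-910) - (-708765 - 1238465)*(338788 - 21*(-643))) - 1*2027657 = ((½)*(-1/910)*313 - (-1947230)*(338788 + 13503)) - 2027657 = (-313/1820 - (-1947230)*352291) - 2027657 = (-313/1820 - 1*(-685991603930)) - 2027657 = (-313/1820 + 685991603930) - 2027657 = 1248504719152287/1820 - 2027657 = 1248501028816547/1820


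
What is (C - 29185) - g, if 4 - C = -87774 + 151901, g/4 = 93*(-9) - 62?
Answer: -89712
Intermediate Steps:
g = -3596 (g = 4*(93*(-9) - 62) = 4*(-837 - 62) = 4*(-899) = -3596)
C = -64123 (C = 4 - (-87774 + 151901) = 4 - 1*64127 = 4 - 64127 = -64123)
(C - 29185) - g = (-64123 - 29185) - 1*(-3596) = -93308 + 3596 = -89712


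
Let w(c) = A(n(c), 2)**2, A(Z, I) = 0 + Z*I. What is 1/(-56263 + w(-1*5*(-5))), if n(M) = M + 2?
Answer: -1/53347 ≈ -1.8745e-5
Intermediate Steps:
n(M) = 2 + M
A(Z, I) = I*Z (A(Z, I) = 0 + I*Z = I*Z)
w(c) = (4 + 2*c)**2 (w(c) = (2*(2 + c))**2 = (4 + 2*c)**2)
1/(-56263 + w(-1*5*(-5))) = 1/(-56263 + 4*(2 - 1*5*(-5))**2) = 1/(-56263 + 4*(2 - 5*(-5))**2) = 1/(-56263 + 4*(2 + 25)**2) = 1/(-56263 + 4*27**2) = 1/(-56263 + 4*729) = 1/(-56263 + 2916) = 1/(-53347) = -1/53347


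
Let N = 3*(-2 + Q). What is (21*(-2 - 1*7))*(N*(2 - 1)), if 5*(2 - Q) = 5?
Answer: 567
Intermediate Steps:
Q = 1 (Q = 2 - ⅕*5 = 2 - 1 = 1)
N = -3 (N = 3*(-2 + 1) = 3*(-1) = -3)
(21*(-2 - 1*7))*(N*(2 - 1)) = (21*(-2 - 1*7))*(-3*(2 - 1)) = (21*(-2 - 7))*(-3*1) = (21*(-9))*(-3) = -189*(-3) = 567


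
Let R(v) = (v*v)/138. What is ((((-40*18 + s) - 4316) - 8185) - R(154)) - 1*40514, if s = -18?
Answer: -3720815/69 ≈ -53925.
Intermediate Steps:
R(v) = v²/138 (R(v) = v²*(1/138) = v²/138)
((((-40*18 + s) - 4316) - 8185) - R(154)) - 1*40514 = ((((-40*18 - 18) - 4316) - 8185) - 154²/138) - 1*40514 = ((((-720 - 18) - 4316) - 8185) - 23716/138) - 40514 = (((-738 - 4316) - 8185) - 1*11858/69) - 40514 = ((-5054 - 8185) - 11858/69) - 40514 = (-13239 - 11858/69) - 40514 = -925349/69 - 40514 = -3720815/69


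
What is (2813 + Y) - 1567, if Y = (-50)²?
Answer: 3746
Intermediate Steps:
Y = 2500
(2813 + Y) - 1567 = (2813 + 2500) - 1567 = 5313 - 1567 = 3746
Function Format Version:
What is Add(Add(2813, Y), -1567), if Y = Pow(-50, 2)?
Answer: 3746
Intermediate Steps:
Y = 2500
Add(Add(2813, Y), -1567) = Add(Add(2813, 2500), -1567) = Add(5313, -1567) = 3746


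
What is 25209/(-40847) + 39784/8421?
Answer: 1412772059/343972587 ≈ 4.1072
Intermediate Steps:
25209/(-40847) + 39784/8421 = 25209*(-1/40847) + 39784*(1/8421) = -25209/40847 + 39784/8421 = 1412772059/343972587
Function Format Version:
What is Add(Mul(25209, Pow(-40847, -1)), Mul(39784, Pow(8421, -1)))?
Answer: Rational(1412772059, 343972587) ≈ 4.1072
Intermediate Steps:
Add(Mul(25209, Pow(-40847, -1)), Mul(39784, Pow(8421, -1))) = Add(Mul(25209, Rational(-1, 40847)), Mul(39784, Rational(1, 8421))) = Add(Rational(-25209, 40847), Rational(39784, 8421)) = Rational(1412772059, 343972587)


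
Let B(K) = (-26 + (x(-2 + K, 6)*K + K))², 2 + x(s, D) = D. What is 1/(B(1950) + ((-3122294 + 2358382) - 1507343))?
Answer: 1/92284921 ≈ 1.0836e-8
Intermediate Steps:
x(s, D) = -2 + D
B(K) = (-26 + 5*K)² (B(K) = (-26 + ((-2 + 6)*K + K))² = (-26 + (4*K + K))² = (-26 + 5*K)²)
1/(B(1950) + ((-3122294 + 2358382) - 1507343)) = 1/((-26 + 5*1950)² + ((-3122294 + 2358382) - 1507343)) = 1/((-26 + 9750)² + (-763912 - 1507343)) = 1/(9724² - 2271255) = 1/(94556176 - 2271255) = 1/92284921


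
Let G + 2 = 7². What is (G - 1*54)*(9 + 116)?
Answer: -875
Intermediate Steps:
G = 47 (G = -2 + 7² = -2 + 49 = 47)
(G - 1*54)*(9 + 116) = (47 - 1*54)*(9 + 116) = (47 - 54)*125 = -7*125 = -875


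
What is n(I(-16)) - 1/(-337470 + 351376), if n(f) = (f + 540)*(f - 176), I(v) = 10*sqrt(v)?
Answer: -1343875841/13906 + 14560*I ≈ -96640.0 + 14560.0*I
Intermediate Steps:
n(f) = (-176 + f)*(540 + f) (n(f) = (540 + f)*(-176 + f) = (-176 + f)*(540 + f))
n(I(-16)) - 1/(-337470 + 351376) = (-95040 + (10*sqrt(-16))**2 + 364*(10*sqrt(-16))) - 1/(-337470 + 351376) = (-95040 + (10*(4*I))**2 + 364*(10*(4*I))) - 1/13906 = (-95040 + (40*I)**2 + 364*(40*I)) - 1*1/13906 = (-95040 - 1600 + 14560*I) - 1/13906 = (-96640 + 14560*I) - 1/13906 = -1343875841/13906 + 14560*I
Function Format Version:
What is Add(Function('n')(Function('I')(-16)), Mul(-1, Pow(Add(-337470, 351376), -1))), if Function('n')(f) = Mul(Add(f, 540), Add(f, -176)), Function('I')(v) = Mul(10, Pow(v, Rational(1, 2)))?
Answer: Add(Rational(-1343875841, 13906), Mul(14560, I)) ≈ Add(-96640., Mul(14560., I))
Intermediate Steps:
Function('n')(f) = Mul(Add(-176, f), Add(540, f)) (Function('n')(f) = Mul(Add(540, f), Add(-176, f)) = Mul(Add(-176, f), Add(540, f)))
Add(Function('n')(Function('I')(-16)), Mul(-1, Pow(Add(-337470, 351376), -1))) = Add(Add(-95040, Pow(Mul(10, Pow(-16, Rational(1, 2))), 2), Mul(364, Mul(10, Pow(-16, Rational(1, 2))))), Mul(-1, Pow(Add(-337470, 351376), -1))) = Add(Add(-95040, Pow(Mul(10, Mul(4, I)), 2), Mul(364, Mul(10, Mul(4, I)))), Mul(-1, Pow(13906, -1))) = Add(Add(-95040, Pow(Mul(40, I), 2), Mul(364, Mul(40, I))), Mul(-1, Rational(1, 13906))) = Add(Add(-95040, -1600, Mul(14560, I)), Rational(-1, 13906)) = Add(Add(-96640, Mul(14560, I)), Rational(-1, 13906)) = Add(Rational(-1343875841, 13906), Mul(14560, I))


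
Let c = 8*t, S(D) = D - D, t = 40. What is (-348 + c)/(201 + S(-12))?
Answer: -28/201 ≈ -0.13930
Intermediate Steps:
S(D) = 0
c = 320 (c = 8*40 = 320)
(-348 + c)/(201 + S(-12)) = (-348 + 320)/(201 + 0) = -28/201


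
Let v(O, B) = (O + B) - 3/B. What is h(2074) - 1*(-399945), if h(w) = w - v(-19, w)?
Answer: 829525339/2074 ≈ 3.9996e+5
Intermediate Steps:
v(O, B) = B + O - 3/B (v(O, B) = (B + O) - 3/B = B + O - 3/B)
h(w) = 19 + 3/w (h(w) = w - (w - 19 - 3/w) = w - (-19 + w - 3/w) = w + (19 - w + 3/w) = 19 + 3/w)
h(2074) - 1*(-399945) = (19 + 3/2074) - 1*(-399945) = (19 + 3*(1/2074)) + 399945 = (19 + 3/2074) + 399945 = 39409/2074 + 399945 = 829525339/2074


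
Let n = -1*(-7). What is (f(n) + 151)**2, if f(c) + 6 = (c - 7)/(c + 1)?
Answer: 21025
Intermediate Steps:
n = 7
f(c) = -6 + (-7 + c)/(1 + c) (f(c) = -6 + (c - 7)/(c + 1) = -6 + (-7 + c)/(1 + c))
(f(n) + 151)**2 = ((-13 - 5*7)/(1 + 7) + 151)**2 = ((-13 - 35)/8 + 151)**2 = ((1/8)*(-48) + 151)**2 = (-6 + 151)**2 = 145**2 = 21025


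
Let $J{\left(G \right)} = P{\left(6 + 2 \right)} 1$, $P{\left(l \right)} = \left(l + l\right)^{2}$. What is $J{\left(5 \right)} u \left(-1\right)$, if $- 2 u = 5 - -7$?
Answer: $1536$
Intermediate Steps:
$u = -6$ ($u = - \frac{5 - -7}{2} = - \frac{5 + 7}{2} = \left(- \frac{1}{2}\right) 12 = -6$)
$P{\left(l \right)} = 4 l^{2}$ ($P{\left(l \right)} = \left(2 l\right)^{2} = 4 l^{2}$)
$J{\left(G \right)} = 256$ ($J{\left(G \right)} = 4 \left(6 + 2\right)^{2} \cdot 1 = 4 \cdot 8^{2} \cdot 1 = 4 \cdot 64 \cdot 1 = 256 \cdot 1 = 256$)
$J{\left(5 \right)} u \left(-1\right) = 256 \left(-6\right) \left(-1\right) = \left(-1536\right) \left(-1\right) = 1536$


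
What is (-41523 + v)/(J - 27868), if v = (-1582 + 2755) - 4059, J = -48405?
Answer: 44409/76273 ≈ 0.58224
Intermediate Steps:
v = -2886 (v = 1173 - 4059 = -2886)
(-41523 + v)/(J - 27868) = (-41523 - 2886)/(-48405 - 27868) = -44409/(-76273) = -44409*(-1/76273) = 44409/76273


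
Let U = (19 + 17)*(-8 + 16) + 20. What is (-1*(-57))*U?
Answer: 17556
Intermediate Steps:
U = 308 (U = 36*8 + 20 = 288 + 20 = 308)
(-1*(-57))*U = -1*(-57)*308 = 57*308 = 17556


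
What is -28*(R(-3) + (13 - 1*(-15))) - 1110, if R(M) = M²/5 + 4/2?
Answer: -10002/5 ≈ -2000.4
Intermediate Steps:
R(M) = 2 + M²/5 (R(M) = M²*(⅕) + 4*(½) = M²/5 + 2 = 2 + M²/5)
-28*(R(-3) + (13 - 1*(-15))) - 1110 = -28*((2 + (⅕)*(-3)²) + (13 - 1*(-15))) - 1110 = -28*((2 + (⅕)*9) + (13 + 15)) - 1110 = -28*((2 + 9/5) + 28) - 1110 = -28*(19/5 + 28) - 1110 = -28*159/5 - 1110 = -4452/5 - 1110 = -10002/5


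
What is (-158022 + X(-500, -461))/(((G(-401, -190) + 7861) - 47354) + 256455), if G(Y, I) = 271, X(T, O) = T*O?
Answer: 72478/217233 ≈ 0.33364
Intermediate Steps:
X(T, O) = O*T
(-158022 + X(-500, -461))/(((G(-401, -190) + 7861) - 47354) + 256455) = (-158022 - 461*(-500))/(((271 + 7861) - 47354) + 256455) = (-158022 + 230500)/((8132 - 47354) + 256455) = 72478/(-39222 + 256455) = 72478/217233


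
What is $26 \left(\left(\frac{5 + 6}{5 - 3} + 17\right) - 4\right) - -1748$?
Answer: $2229$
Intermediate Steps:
$26 \left(\left(\frac{5 + 6}{5 - 3} + 17\right) - 4\right) - -1748 = 26 \left(\left(\frac{11}{2} + 17\right) - 4\right) + 1748 = 26 \left(\frac{45}{2} - 4\right) + 1748 = 26 \cdot \frac{37}{2} + 1748 = 481 + 1748 = 2229$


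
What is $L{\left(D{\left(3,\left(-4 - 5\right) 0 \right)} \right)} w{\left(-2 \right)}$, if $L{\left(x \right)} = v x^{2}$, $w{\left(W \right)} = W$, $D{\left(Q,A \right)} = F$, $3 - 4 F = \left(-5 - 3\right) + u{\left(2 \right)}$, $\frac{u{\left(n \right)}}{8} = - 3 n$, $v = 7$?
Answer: $- \frac{24367}{8} \approx -3045.9$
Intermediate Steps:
$u{\left(n \right)} = - 24 n$ ($u{\left(n \right)} = 8 \left(- 3 n\right) = - 24 n$)
$F = \frac{59}{4}$ ($F = \frac{3}{4} - \frac{\left(-5 - 3\right) - 48}{4} = \frac{3}{4} - \frac{-8 - 48}{4} = \frac{3}{4} - -14 = \frac{3}{4} + 14 = \frac{59}{4} \approx 14.75$)
$D{\left(Q,A \right)} = \frac{59}{4}$
$L{\left(x \right)} = 7 x^{2}$
$L{\left(D{\left(3,\left(-4 - 5\right) 0 \right)} \right)} w{\left(-2 \right)} = 7 \left(\frac{59}{4}\right)^{2} \left(-2\right) = 7 \cdot \frac{3481}{16} \left(-2\right) = \frac{24367}{16} \left(-2\right) = - \frac{24367}{8}$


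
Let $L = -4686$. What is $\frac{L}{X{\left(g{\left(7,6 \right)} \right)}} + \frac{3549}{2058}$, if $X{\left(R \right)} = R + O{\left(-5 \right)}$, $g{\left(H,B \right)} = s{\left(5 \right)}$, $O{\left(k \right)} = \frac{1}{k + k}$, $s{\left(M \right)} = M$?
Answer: $- \frac{93551}{98} \approx -954.6$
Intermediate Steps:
$O{\left(k \right)} = \frac{1}{2 k}$
$g{\left(H,B \right)} = 5$
$X{\left(R \right)} = - \frac{1}{10} + R$ ($X{\left(R \right)} = R + \frac{1}{2 \left(-5\right)} = R + \frac{1}{2} \left(- \frac{1}{5}\right) = R - \frac{1}{10} = - \frac{1}{10} + R$)
$\frac{L}{X{\left(g{\left(7,6 \right)} \right)}} + \frac{3549}{2058} = - \frac{4686}{- \frac{1}{10} + 5} + \frac{3549}{2058} = - \frac{4686}{\frac{49}{10}} + 3549 \cdot \frac{1}{2058} = \left(-4686\right) \frac{10}{49} + \frac{169}{98} = - \frac{46860}{49} + \frac{169}{98} = - \frac{93551}{98}$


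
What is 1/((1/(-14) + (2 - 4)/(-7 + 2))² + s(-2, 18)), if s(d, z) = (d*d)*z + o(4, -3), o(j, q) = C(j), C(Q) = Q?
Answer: 4900/372929 ≈ 0.013139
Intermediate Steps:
o(j, q) = j
s(d, z) = 4 + z*d² (s(d, z) = (d*d)*z + 4 = d²*z + 4 = z*d² + 4 = 4 + z*d²)
1/((1/(-14) + (2 - 4)/(-7 + 2))² + s(-2, 18)) = 1/((1/(-14) + (2 - 4)/(-7 + 2))² + (4 + 18*(-2)²)) = 1/((-1/14 - 2/(-5))² + (4 + 18*4)) = 1/((-1/14 - 2*(-⅕))² + (4 + 72)) = 1/((-1/14 + ⅖)² + 76) = 1/((23/70)² + 76) = 1/(529/4900 + 76) = 1/(372929/4900) = 4900/372929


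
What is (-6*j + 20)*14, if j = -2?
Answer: 448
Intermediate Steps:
(-6*j + 20)*14 = (-6*(-2) + 20)*14 = (12 + 20)*14 = 32*14 = 448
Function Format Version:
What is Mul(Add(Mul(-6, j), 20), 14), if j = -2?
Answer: 448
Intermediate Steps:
Mul(Add(Mul(-6, j), 20), 14) = Mul(Add(Mul(-6, -2), 20), 14) = Mul(Add(12, 20), 14) = Mul(32, 14) = 448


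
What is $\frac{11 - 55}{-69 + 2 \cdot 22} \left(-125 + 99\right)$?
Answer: $- \frac{1144}{25} \approx -45.76$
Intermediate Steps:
$\frac{11 - 55}{-69 + 2 \cdot 22} \left(-125 + 99\right) = - \frac{44}{-69 + 44} \left(-26\right) = - \frac{44}{-25} \left(-26\right) = \left(-44\right) \left(- \frac{1}{25}\right) \left(-26\right) = \frac{44}{25} \left(-26\right) = - \frac{1144}{25}$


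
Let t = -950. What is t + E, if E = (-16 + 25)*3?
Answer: -923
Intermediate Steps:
E = 27 (E = 9*3 = 27)
t + E = -950 + 27 = -923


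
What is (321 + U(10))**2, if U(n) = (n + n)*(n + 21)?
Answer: 885481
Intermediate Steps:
U(n) = 2*n*(21 + n) (U(n) = (2*n)*(21 + n) = 2*n*(21 + n))
(321 + U(10))**2 = (321 + 2*10*(21 + 10))**2 = (321 + 2*10*31)**2 = (321 + 620)**2 = 941**2 = 885481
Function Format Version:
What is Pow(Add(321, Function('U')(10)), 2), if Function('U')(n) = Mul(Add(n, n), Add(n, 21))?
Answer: 885481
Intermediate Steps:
Function('U')(n) = Mul(2, n, Add(21, n)) (Function('U')(n) = Mul(Mul(2, n), Add(21, n)) = Mul(2, n, Add(21, n)))
Pow(Add(321, Function('U')(10)), 2) = Pow(Add(321, Mul(2, 10, Add(21, 10))), 2) = Pow(Add(321, Mul(2, 10, 31)), 2) = Pow(Add(321, 620), 2) = Pow(941, 2) = 885481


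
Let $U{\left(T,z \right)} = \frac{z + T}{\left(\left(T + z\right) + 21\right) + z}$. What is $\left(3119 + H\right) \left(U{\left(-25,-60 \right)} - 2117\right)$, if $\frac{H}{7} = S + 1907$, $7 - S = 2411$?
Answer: $\frac{23618070}{31} \approx 7.6187 \cdot 10^{5}$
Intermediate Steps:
$S = -2404$ ($S = 7 - 2411 = -2404$)
$U{\left(T,z \right)} = \frac{T + z}{21 + T + 2 z}$ ($U{\left(T,z \right)} = \frac{T + z}{\left(21 + T + z\right) + z} = \frac{T + z}{21 + T + 2 z}$)
$H = -3479$ ($H = 7 \left(-2404 + 1907\right) = 7 \left(-497\right) = -3479$)
$\left(3119 + H\right) \left(U{\left(-25,-60 \right)} - 2117\right) = \left(3119 - 3479\right) \left(\frac{-25 - 60}{21 - 25 + 2 \left(-60\right)} - 2117\right) = - 360 \left(\frac{1}{21 - 25 - 120} \left(-85\right) - 2117\right) = - 360 \left(\frac{1}{-124} \left(-85\right) - 2117\right) = - 360 \left(\left(- \frac{1}{124}\right) \left(-85\right) - 2117\right) = - 360 \left(\frac{85}{124} - 2117\right) = \left(-360\right) \left(- \frac{262423}{124}\right) = \frac{23618070}{31}$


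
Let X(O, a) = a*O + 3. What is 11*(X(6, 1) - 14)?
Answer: -55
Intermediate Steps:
X(O, a) = 3 + O*a (X(O, a) = O*a + 3 = 3 + O*a)
11*(X(6, 1) - 14) = 11*((3 + 6*1) - 14) = 11*((3 + 6) - 14) = 11*(9 - 14) = 11*(-5) = -55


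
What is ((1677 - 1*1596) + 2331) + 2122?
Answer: 4534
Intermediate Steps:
((1677 - 1*1596) + 2331) + 2122 = ((1677 - 1596) + 2331) + 2122 = (81 + 2331) + 2122 = 2412 + 2122 = 4534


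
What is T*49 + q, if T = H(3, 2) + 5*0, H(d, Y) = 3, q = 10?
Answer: 157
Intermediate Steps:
T = 3 (T = 3 + 5*0 = 3 + 0 = 3)
T*49 + q = 3*49 + 10 = 147 + 10 = 157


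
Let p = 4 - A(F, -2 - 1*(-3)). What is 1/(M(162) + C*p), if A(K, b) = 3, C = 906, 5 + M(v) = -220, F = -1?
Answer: 1/681 ≈ 0.0014684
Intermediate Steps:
M(v) = -225 (M(v) = -5 - 220 = -225)
p = 1 (p = 4 - 1*3 = 4 - 3 = 1)
1/(M(162) + C*p) = 1/(-225 + 906*1) = 1/(-225 + 906) = 1/681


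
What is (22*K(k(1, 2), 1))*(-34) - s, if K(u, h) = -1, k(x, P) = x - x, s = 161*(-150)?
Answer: 24898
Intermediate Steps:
s = -24150
k(x, P) = 0
(22*K(k(1, 2), 1))*(-34) - s = (22*(-1))*(-34) - 1*(-24150) = -22*(-34) + 24150 = 748 + 24150 = 24898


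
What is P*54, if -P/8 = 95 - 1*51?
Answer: -19008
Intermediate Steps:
P = -352 (P = -8*(95 - 1*51) = -8*(95 - 51) = -8*44 = -352)
P*54 = -352*54 = -19008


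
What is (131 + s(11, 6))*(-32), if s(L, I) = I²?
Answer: -5344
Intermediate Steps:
(131 + s(11, 6))*(-32) = (131 + 6²)*(-32) = (131 + 36)*(-32) = 167*(-32) = -5344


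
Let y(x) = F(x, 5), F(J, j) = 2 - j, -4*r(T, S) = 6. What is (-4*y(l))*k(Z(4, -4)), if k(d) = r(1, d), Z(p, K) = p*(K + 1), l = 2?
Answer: -18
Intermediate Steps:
r(T, S) = -3/2 (r(T, S) = -¼*6 = -3/2)
Z(p, K) = p*(1 + K)
k(d) = -3/2
y(x) = -3 (y(x) = 2 - 1*5 = 2 - 5 = -3)
(-4*y(l))*k(Z(4, -4)) = -4*(-3)*(-3/2) = 12*(-3/2) = -18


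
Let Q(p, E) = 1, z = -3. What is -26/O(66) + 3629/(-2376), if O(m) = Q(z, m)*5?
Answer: -79921/11880 ≈ -6.7274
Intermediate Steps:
O(m) = 5 (O(m) = 1*5 = 5)
-26/O(66) + 3629/(-2376) = -26/5 + 3629/(-2376) = -26*⅕ + 3629*(-1/2376) = -26/5 - 3629/2376 = -79921/11880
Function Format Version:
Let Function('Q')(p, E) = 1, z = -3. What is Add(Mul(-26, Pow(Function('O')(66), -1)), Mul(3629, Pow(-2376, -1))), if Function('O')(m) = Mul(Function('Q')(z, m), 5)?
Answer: Rational(-79921, 11880) ≈ -6.7274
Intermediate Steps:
Function('O')(m) = 5 (Function('O')(m) = Mul(1, 5) = 5)
Add(Mul(-26, Pow(Function('O')(66), -1)), Mul(3629, Pow(-2376, -1))) = Add(Mul(-26, Pow(5, -1)), Mul(3629, Pow(-2376, -1))) = Add(Mul(-26, Rational(1, 5)), Mul(3629, Rational(-1, 2376))) = Add(Rational(-26, 5), Rational(-3629, 2376)) = Rational(-79921, 11880)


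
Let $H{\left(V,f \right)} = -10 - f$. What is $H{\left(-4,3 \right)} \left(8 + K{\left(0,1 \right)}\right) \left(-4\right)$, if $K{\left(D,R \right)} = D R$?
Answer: $416$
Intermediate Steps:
$H{\left(-4,3 \right)} \left(8 + K{\left(0,1 \right)}\right) \left(-4\right) = \left(-10 - 3\right) \left(8 + 0 \cdot 1\right) \left(-4\right) = \left(-10 - 3\right) \left(8 + 0\right) \left(-4\right) = - 13 \cdot 8 \left(-4\right) = \left(-13\right) \left(-32\right) = 416$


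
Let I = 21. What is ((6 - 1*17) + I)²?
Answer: 100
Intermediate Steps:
((6 - 1*17) + I)² = ((6 - 1*17) + 21)² = ((6 - 17) + 21)² = (-11 + 21)² = 10² = 100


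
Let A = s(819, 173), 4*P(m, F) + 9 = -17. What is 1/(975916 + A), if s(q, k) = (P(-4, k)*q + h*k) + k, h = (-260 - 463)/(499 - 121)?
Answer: 63/61137380 ≈ 1.0305e-6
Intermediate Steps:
h = -241/126 (h = -723/378 = -723*1/378 = -241/126 ≈ -1.9127)
P(m, F) = -13/2 (P(m, F) = -9/4 + (¼)*(-17) = -9/4 - 17/4 = -13/2)
s(q, k) = -115*k/126 - 13*q/2 (s(q, k) = (-13*q/2 - 241*k/126) + k = (-241*k/126 - 13*q/2) + k = -115*k/126 - 13*q/2)
A = -345328/63 (A = -115/126*173 - 13/2*819 = -19895/126 - 10647/2 = -345328/63 ≈ -5481.4)
1/(975916 + A) = 1/(975916 - 345328/63) = 1/(61137380/63) = 63/61137380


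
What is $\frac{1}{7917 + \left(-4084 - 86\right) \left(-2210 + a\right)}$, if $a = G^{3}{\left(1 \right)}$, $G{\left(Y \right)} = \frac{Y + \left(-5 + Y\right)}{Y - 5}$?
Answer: $\frac{32}{295099449} \approx 1.0844 \cdot 10^{-7}$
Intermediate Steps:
$G{\left(Y \right)} = \frac{-5 + 2 Y}{-5 + Y}$
$a = \frac{27}{64}$ ($a = \left(\frac{-5 + 2 \cdot 1}{-5 + 1}\right)^{3} = \left(\frac{-5 + 2}{-4}\right)^{3} = \left(\left(- \frac{1}{4}\right) \left(-3\right)\right)^{3} = \left(\frac{3}{4}\right)^{3} = \frac{27}{64} \approx 0.42188$)
$\frac{1}{7917 + \left(-4084 - 86\right) \left(-2210 + a\right)} = \frac{1}{7917 + \left(-4084 - 86\right) \left(-2210 + \frac{27}{64}\right)} = \frac{1}{7917 - - \frac{294846105}{32}} = \frac{1}{7917 + \frac{294846105}{32}} = \frac{1}{\frac{295099449}{32}} = \frac{32}{295099449}$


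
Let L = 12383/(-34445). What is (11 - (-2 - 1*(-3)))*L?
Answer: -24766/6889 ≈ -3.5950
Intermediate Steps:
L = -12383/34445 (L = 12383*(-1/34445) = -12383/34445 ≈ -0.35950)
(11 - (-2 - 1*(-3)))*L = (11 - (-2 - 1*(-3)))*(-12383/34445) = (11 - (-2 + 3))*(-12383/34445) = (11 - 1*1)*(-12383/34445) = (11 - 1)*(-12383/34445) = 10*(-12383/34445) = -24766/6889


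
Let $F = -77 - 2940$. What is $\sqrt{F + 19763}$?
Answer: $\sqrt{16746} \approx 129.41$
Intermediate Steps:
$F = -3017$ ($F = -77 - 2940 = -3017$)
$\sqrt{F + 19763} = \sqrt{-3017 + 19763} = \sqrt{16746}$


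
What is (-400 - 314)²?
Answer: 509796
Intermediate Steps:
(-400 - 314)² = (-714)² = 509796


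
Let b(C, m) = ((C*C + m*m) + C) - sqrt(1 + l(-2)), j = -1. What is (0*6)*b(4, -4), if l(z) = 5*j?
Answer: 0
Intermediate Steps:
l(z) = -5 (l(z) = 5*(-1) = -5)
b(C, m) = C + C**2 + m**2 - 2*I (b(C, m) = ((C*C + m*m) + C) - sqrt(1 - 5) = ((C**2 + m**2) + C) - sqrt(-4) = (C + C**2 + m**2) - 2*I = C + C**2 + m**2 - 2*I)
(0*6)*b(4, -4) = (0*6)*(4 + 4**2 + (-4)**2 - 2*I) = 0*(4 + 16 + 16 - 2*I) = 0*(36 - 2*I) = 0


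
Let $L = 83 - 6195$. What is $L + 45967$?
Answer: $39855$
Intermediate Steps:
$L = -6112$ ($L = 83 - 6195 = -6112$)
$L + 45967 = -6112 + 45967 = 39855$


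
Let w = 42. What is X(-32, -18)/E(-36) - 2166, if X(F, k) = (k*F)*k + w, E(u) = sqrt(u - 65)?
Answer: -2166 + 10326*I*sqrt(101)/101 ≈ -2166.0 + 1027.5*I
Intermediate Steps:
E(u) = sqrt(-65 + u)
X(F, k) = 42 + F*k**2 (X(F, k) = (k*F)*k + 42 = (F*k)*k + 42 = F*k**2 + 42 = 42 + F*k**2)
X(-32, -18)/E(-36) - 2166 = (42 - 32*(-18)**2)/(sqrt(-65 - 36)) - 2166 = (42 - 32*324)/(sqrt(-101)) - 2166 = (42 - 10368)/((I*sqrt(101))) - 2166 = -(-10326)*I*sqrt(101)/101 - 2166 = 10326*I*sqrt(101)/101 - 2166 = -2166 + 10326*I*sqrt(101)/101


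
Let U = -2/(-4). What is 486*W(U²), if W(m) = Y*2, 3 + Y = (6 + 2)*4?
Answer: 28188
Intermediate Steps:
Y = 29 (Y = -3 + (6 + 2)*4 = -3 + 8*4 = -3 + 32 = 29)
U = ½ (U = -2*(-¼) = ½ ≈ 0.50000)
W(m) = 58 (W(m) = 29*2 = 58)
486*W(U²) = 486*58 = 28188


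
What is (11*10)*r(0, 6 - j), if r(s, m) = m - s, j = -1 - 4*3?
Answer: 2090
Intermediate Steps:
j = -13 (j = -1 - 12 = -13)
(11*10)*r(0, 6 - j) = (11*10)*((6 - 1*(-13)) - 1*0) = 110*((6 + 13) + 0) = 110*(19 + 0) = 110*19 = 2090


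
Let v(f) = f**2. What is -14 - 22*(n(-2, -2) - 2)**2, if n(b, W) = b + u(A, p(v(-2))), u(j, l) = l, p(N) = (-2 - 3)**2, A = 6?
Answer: -9716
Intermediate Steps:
p(N) = 25 (p(N) = (-5)**2 = 25)
n(b, W) = 25 + b (n(b, W) = b + 25 = 25 + b)
-14 - 22*(n(-2, -2) - 2)**2 = -14 - 22*((25 - 2) - 2)**2 = -14 - 22*(23 - 2)**2 = -14 - 22*21**2 = -14 - 22*441 = -14 - 9702 = -9716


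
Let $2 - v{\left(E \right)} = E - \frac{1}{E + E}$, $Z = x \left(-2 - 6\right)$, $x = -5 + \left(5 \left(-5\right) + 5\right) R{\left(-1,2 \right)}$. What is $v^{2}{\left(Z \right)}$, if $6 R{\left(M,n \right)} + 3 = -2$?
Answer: $\frac{25648342801}{2822400} \approx 9087.4$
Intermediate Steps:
$R{\left(M,n \right)} = - \frac{5}{6}$ ($R{\left(M,n \right)} = - \frac{1}{2} + \frac{1}{6} \left(-2\right) = - \frac{1}{2} - \frac{1}{3} = - \frac{5}{6}$)
$x = \frac{35}{3}$ ($x = -5 + \left(5 \left(-5\right) + 5\right) \left(- \frac{5}{6}\right) = -5 + \left(-25 + 5\right) \left(- \frac{5}{6}\right) = -5 - - \frac{50}{3} = -5 + \frac{50}{3} = \frac{35}{3} \approx 11.667$)
$Z = - \frac{280}{3}$ ($Z = \frac{35 \left(-2 - 6\right)}{3} = \frac{35}{3} \left(-8\right) = - \frac{280}{3} \approx -93.333$)
$v{\left(E \right)} = 2 + \frac{1}{2 E} - E$ ($v{\left(E \right)} = 2 - \left(E - \frac{1}{E + E}\right) = 2 - \left(E - \frac{1}{2 E}\right) = 2 + \frac{1}{2 E} - E$)
$v^{2}{\left(Z \right)} = \left(2 + \frac{1}{2 \left(- \frac{280}{3}\right)} - - \frac{280}{3}\right)^{2} = \left(2 + \frac{1}{2} \left(- \frac{3}{280}\right) + \frac{280}{3}\right)^{2} = \left(2 - \frac{3}{560} + \frac{280}{3}\right)^{2} = \left(\frac{160151}{1680}\right)^{2} = \frac{25648342801}{2822400}$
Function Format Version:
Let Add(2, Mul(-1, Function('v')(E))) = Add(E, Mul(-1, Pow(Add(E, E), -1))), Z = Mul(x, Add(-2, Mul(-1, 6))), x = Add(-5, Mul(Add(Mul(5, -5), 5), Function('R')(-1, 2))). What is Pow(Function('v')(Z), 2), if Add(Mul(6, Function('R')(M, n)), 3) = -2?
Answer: Rational(25648342801, 2822400) ≈ 9087.4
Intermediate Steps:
Function('R')(M, n) = Rational(-5, 6) (Function('R')(M, n) = Add(Rational(-1, 2), Mul(Rational(1, 6), -2)) = Add(Rational(-1, 2), Rational(-1, 3)) = Rational(-5, 6))
x = Rational(35, 3) (x = Add(-5, Mul(Add(Mul(5, -5), 5), Rational(-5, 6))) = Add(-5, Mul(Add(-25, 5), Rational(-5, 6))) = Add(-5, Mul(-20, Rational(-5, 6))) = Add(-5, Rational(50, 3)) = Rational(35, 3) ≈ 11.667)
Z = Rational(-280, 3) (Z = Mul(Rational(35, 3), Add(-2, Mul(-1, 6))) = Mul(Rational(35, 3), Add(-2, -6)) = Mul(Rational(35, 3), -8) = Rational(-280, 3) ≈ -93.333)
Function('v')(E) = Add(2, Mul(Rational(1, 2), Pow(E, -1)), Mul(-1, E)) (Function('v')(E) = Add(2, Mul(-1, Add(E, Mul(-1, Pow(Add(E, E), -1))))) = Add(2, Mul(-1, Add(E, Mul(-1, Pow(Mul(2, E), -1))))) = Add(2, Mul(-1, Add(E, Mul(-1, Mul(Rational(1, 2), Pow(E, -1)))))) = Add(2, Mul(-1, Add(E, Mul(Rational(-1, 2), Pow(E, -1))))) = Add(2, Add(Mul(Rational(1, 2), Pow(E, -1)), Mul(-1, E))) = Add(2, Mul(Rational(1, 2), Pow(E, -1)), Mul(-1, E)))
Pow(Function('v')(Z), 2) = Pow(Add(2, Mul(Rational(1, 2), Pow(Rational(-280, 3), -1)), Mul(-1, Rational(-280, 3))), 2) = Pow(Add(2, Mul(Rational(1, 2), Rational(-3, 280)), Rational(280, 3)), 2) = Pow(Add(2, Rational(-3, 560), Rational(280, 3)), 2) = Pow(Rational(160151, 1680), 2) = Rational(25648342801, 2822400)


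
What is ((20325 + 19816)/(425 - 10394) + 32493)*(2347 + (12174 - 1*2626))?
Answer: 1284194413840/3323 ≈ 3.8646e+8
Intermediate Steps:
((20325 + 19816)/(425 - 10394) + 32493)*(2347 + (12174 - 1*2626)) = (40141/(-9969) + 32493)*(2347 + (12174 - 2626)) = (40141*(-1/9969) + 32493)*(2347 + 9548) = (-40141/9969 + 32493)*11895 = (323882576/9969)*11895 = 1284194413840/3323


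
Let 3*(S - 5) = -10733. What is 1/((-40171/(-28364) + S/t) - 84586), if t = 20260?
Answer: -425460/35987432021 ≈ -1.1822e-5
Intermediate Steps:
S = -10718/3 (S = 5 + (⅓)*(-10733) = 5 - 10733/3 = -10718/3 ≈ -3572.7)
1/((-40171/(-28364) + S/t) - 84586) = 1/((-40171/(-28364) - 10718/3/20260) - 84586) = 1/((-40171*(-1/28364) - 10718/3*1/20260) - 84586) = 1/((40171/28364 - 5359/30390) - 84586) = 1/(527539/425460 - 84586) = 1/(-35987432021/425460) = -425460/35987432021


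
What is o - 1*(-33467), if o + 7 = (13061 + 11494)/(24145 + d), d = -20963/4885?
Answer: 3945969483695/117927362 ≈ 33461.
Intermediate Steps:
d = -20963/4885 (d = -20963*1/4885 = -20963/4885 ≈ -4.2913)
o = -705540359/117927362 (o = -7 + (13061 + 11494)/(24145 - 20963/4885) = -7 + 24555/(117927362/4885) = -7 + 24555*(4885/117927362) = -7 + 119951175/117927362 = -705540359/117927362 ≈ -5.9828)
o - 1*(-33467) = -705540359/117927362 - 1*(-33467) = -705540359/117927362 + 33467 = 3945969483695/117927362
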